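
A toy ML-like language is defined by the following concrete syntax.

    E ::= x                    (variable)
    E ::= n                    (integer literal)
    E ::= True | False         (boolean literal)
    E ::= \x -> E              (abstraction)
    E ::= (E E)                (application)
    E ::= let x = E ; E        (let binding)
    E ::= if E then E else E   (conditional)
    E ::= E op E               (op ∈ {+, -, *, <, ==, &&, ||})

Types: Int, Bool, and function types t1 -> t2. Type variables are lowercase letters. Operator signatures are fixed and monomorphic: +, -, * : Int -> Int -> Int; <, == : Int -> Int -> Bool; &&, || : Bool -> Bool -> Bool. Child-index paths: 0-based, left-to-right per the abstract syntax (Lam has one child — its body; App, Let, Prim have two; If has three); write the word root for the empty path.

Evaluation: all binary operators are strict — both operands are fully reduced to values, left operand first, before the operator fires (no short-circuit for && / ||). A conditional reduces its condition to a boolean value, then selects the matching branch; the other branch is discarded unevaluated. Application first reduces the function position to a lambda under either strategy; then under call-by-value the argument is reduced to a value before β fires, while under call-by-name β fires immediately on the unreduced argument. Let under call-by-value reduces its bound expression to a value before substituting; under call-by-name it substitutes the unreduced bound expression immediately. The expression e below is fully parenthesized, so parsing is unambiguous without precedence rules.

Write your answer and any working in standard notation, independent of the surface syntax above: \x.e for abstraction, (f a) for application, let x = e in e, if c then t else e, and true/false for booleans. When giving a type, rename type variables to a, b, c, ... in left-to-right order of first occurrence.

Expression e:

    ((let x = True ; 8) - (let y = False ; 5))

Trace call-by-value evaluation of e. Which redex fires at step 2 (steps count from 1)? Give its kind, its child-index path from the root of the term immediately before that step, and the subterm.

Answer: let at 1 : (let y = false in 5)

Trace:
step 0: ((let x = true in 8) - (let y = false in 5))
step 1: [let@0] (8 - (let y = false in 5))
step 2: [let@1] (8 - 5)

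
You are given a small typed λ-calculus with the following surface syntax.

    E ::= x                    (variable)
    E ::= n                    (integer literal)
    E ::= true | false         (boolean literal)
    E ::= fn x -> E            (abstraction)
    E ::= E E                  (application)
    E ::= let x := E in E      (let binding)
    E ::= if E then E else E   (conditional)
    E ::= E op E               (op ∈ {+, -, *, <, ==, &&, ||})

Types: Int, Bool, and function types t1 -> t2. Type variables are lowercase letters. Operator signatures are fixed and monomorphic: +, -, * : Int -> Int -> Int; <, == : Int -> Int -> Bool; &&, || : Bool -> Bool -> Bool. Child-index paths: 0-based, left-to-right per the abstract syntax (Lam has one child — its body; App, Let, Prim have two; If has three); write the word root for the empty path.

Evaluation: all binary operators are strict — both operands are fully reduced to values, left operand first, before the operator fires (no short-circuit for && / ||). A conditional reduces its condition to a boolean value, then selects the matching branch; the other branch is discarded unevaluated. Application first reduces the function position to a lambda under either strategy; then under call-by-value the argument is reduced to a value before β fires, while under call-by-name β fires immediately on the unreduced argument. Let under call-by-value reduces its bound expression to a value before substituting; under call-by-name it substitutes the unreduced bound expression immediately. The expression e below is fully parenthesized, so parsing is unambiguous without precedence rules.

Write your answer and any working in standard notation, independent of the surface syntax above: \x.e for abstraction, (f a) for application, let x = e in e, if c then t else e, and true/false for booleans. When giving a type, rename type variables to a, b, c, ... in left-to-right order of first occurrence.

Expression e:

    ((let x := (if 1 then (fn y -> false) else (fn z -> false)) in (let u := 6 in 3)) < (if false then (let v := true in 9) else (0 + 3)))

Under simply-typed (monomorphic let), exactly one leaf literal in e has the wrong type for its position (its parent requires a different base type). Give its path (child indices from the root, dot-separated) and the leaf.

Trace:
  unify Int ~ Bool
  FAIL: mismatch Int ~ Bool

Answer: 0.0.0 : 1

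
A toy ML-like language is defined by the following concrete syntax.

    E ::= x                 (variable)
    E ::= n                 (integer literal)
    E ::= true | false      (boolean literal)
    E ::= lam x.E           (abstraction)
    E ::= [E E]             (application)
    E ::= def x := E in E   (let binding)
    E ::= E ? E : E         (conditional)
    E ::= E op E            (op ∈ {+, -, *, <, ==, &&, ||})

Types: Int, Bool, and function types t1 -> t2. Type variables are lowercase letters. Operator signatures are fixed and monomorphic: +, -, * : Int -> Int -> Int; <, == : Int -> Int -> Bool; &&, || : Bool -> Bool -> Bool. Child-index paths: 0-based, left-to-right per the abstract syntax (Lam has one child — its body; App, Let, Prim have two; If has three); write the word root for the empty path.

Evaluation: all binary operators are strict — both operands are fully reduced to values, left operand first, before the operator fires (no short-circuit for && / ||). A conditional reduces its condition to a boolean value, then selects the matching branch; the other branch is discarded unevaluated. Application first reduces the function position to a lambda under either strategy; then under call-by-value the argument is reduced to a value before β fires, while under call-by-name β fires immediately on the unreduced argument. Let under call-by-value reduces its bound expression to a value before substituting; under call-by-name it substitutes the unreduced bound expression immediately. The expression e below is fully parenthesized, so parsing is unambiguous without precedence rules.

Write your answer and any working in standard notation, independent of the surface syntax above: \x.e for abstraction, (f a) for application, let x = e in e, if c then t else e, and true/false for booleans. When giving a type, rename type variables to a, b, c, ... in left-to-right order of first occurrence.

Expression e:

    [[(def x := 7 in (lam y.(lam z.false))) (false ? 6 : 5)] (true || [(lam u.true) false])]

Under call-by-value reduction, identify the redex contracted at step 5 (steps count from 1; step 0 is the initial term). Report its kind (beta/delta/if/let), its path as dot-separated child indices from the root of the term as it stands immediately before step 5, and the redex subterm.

Answer: delta at 1 : (true || true)

Trace:
step 0: (((let x = 7 in (\y.(\z.false))) (if false then 6 else 5)) (true || ((\u.true) false)))
step 1: [let@0.0] (((\y.(\z.false)) (if false then 6 else 5)) (true || ((\u.true) false)))
step 2: [if@0.1] (((\y.(\z.false)) 5) (true || ((\u.true) false)))
step 3: [beta@0] ((\z.false) (true || ((\u.true) false)))
step 4: [beta@1.1] ((\z.false) (true || true))
step 5: [delta@1] ((\z.false) true)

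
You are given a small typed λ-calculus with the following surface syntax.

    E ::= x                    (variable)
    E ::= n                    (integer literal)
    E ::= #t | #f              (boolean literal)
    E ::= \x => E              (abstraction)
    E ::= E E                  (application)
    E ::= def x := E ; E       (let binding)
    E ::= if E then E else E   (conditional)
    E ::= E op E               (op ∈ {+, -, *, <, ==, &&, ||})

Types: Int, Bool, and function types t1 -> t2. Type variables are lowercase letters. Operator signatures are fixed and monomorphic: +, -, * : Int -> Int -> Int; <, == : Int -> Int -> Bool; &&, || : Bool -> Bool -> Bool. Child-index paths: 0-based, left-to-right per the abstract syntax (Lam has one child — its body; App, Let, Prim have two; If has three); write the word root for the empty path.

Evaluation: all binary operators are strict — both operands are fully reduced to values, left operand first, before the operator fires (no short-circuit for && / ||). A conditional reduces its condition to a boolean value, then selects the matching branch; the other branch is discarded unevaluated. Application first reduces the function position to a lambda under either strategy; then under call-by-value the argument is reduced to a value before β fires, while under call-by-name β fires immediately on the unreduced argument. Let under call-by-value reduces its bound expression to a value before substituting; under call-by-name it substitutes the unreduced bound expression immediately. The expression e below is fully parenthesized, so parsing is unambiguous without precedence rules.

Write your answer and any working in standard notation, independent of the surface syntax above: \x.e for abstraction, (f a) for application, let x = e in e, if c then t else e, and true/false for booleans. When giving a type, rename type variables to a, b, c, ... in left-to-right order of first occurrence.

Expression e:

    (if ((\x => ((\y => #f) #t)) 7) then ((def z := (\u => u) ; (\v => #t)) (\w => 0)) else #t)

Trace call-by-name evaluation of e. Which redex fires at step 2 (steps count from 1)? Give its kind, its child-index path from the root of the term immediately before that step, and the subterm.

Derivation:
step 0: (if ((\x.((\y.false) true)) 7) then ((let z = (\u.u) in (\v.true)) (\w.0)) else true)
step 1: [beta@0] (if ((\y.false) true) then ((let z = (\u.u) in (\v.true)) (\w.0)) else true)
step 2: [beta@0] (if false then ((let z = (\u.u) in (\v.true)) (\w.0)) else true)

Answer: beta at 0 : ((\y.false) true)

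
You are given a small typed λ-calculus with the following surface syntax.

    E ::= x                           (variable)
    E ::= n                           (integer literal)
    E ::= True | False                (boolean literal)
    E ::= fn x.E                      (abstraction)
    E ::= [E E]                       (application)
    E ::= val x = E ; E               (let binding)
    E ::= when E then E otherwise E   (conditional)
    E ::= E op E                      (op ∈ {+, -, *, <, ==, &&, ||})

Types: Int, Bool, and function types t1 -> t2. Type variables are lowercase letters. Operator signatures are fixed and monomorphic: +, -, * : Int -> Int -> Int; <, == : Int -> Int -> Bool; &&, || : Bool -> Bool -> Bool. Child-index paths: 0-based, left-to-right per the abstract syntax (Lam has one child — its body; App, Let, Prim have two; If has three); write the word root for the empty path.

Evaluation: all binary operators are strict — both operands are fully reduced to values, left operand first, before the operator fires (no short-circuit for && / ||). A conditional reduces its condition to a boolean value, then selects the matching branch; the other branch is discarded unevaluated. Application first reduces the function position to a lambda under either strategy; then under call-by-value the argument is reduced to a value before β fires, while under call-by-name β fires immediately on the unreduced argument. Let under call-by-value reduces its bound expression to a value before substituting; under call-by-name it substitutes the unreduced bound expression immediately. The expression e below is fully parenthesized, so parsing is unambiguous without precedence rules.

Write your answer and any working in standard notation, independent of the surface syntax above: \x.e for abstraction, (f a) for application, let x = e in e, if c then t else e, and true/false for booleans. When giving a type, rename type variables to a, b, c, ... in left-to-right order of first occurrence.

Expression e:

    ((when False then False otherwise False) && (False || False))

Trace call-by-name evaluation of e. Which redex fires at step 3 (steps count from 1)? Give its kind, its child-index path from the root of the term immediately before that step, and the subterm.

Answer: delta at root : (false && false)

Working:
step 0: ((if false then false else false) && (false || false))
step 1: [if@0] (false && (false || false))
step 2: [delta@1] (false && false)
step 3: [delta@root] false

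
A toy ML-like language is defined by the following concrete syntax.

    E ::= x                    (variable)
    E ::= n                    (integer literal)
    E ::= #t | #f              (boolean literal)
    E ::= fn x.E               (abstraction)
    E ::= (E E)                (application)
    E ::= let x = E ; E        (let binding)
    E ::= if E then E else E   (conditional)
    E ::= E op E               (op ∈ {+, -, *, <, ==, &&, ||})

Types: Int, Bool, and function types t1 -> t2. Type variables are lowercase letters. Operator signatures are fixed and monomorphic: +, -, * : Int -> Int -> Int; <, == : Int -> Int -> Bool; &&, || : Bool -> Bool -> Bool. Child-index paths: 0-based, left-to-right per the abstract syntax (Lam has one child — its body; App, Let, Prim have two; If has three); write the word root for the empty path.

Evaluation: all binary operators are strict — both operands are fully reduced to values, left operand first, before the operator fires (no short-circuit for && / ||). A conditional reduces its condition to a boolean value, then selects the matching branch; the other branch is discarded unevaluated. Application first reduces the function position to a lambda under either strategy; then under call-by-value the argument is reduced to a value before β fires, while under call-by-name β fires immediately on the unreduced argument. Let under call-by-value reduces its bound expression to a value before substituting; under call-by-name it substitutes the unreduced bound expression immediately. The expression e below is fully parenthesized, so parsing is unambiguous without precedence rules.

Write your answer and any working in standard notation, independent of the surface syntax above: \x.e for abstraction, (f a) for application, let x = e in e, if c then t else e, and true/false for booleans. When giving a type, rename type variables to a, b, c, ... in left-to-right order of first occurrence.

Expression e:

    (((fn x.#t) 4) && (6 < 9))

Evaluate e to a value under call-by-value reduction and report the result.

Answer: true

Working:
step 0: (((\x.true) 4) && (6 < 9))
step 1: [beta@0] (true && (6 < 9))
step 2: [delta@1] (true && true)
step 3: [delta@root] true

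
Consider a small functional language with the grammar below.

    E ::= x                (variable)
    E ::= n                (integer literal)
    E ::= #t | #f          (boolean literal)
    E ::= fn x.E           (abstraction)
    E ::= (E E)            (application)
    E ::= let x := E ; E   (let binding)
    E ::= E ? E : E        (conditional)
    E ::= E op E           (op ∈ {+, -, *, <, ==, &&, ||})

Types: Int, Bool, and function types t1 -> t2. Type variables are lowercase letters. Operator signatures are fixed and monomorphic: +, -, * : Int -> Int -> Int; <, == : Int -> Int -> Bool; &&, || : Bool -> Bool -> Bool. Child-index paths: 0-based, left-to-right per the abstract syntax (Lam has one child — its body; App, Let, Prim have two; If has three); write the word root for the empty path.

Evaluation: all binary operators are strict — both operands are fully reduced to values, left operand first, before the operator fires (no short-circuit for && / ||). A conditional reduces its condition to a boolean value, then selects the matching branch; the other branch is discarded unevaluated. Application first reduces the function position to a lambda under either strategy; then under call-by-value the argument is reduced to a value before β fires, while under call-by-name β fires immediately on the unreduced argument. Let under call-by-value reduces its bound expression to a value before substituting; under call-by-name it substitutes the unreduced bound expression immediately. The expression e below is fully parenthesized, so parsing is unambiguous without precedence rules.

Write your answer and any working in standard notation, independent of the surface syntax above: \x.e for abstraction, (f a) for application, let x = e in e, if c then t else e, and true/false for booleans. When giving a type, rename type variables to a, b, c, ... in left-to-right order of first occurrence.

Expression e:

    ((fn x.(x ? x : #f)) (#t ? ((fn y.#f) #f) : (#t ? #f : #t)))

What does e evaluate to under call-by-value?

Working:
step 0: ((\x.(if x then x else false)) (if true then ((\y.false) false) else (if true then false else true)))
step 1: [if@1] ((\x.(if x then x else false)) ((\y.false) false))
step 2: [beta@1] ((\x.(if x then x else false)) false)
step 3: [beta@root] (if false then false else false)
step 4: [if@root] false

Answer: false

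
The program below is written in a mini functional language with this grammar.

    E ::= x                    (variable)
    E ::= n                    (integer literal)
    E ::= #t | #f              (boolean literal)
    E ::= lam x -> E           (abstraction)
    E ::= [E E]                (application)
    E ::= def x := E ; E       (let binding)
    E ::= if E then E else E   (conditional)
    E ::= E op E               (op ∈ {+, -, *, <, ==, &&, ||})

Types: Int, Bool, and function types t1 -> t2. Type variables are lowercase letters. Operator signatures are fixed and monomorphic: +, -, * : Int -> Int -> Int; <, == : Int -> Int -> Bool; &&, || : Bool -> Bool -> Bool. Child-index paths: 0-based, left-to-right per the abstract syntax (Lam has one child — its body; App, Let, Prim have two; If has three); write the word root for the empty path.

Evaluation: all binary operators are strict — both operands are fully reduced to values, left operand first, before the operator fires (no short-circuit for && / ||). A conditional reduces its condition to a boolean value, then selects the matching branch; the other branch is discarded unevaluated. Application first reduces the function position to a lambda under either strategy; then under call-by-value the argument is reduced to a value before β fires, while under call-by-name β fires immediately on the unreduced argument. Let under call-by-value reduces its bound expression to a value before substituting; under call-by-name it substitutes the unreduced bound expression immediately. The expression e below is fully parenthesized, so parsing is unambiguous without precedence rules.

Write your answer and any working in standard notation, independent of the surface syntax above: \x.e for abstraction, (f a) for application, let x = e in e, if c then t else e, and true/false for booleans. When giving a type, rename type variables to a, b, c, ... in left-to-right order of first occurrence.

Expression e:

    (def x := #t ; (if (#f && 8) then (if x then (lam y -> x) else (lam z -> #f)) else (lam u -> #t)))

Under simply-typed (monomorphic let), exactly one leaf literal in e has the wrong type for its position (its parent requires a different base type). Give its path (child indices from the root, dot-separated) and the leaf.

Derivation:
let x : Bool
  unify Bool ~ Bool
  unify Int ~ Bool
  FAIL: mismatch Int ~ Bool

Answer: 1.0.1 : 8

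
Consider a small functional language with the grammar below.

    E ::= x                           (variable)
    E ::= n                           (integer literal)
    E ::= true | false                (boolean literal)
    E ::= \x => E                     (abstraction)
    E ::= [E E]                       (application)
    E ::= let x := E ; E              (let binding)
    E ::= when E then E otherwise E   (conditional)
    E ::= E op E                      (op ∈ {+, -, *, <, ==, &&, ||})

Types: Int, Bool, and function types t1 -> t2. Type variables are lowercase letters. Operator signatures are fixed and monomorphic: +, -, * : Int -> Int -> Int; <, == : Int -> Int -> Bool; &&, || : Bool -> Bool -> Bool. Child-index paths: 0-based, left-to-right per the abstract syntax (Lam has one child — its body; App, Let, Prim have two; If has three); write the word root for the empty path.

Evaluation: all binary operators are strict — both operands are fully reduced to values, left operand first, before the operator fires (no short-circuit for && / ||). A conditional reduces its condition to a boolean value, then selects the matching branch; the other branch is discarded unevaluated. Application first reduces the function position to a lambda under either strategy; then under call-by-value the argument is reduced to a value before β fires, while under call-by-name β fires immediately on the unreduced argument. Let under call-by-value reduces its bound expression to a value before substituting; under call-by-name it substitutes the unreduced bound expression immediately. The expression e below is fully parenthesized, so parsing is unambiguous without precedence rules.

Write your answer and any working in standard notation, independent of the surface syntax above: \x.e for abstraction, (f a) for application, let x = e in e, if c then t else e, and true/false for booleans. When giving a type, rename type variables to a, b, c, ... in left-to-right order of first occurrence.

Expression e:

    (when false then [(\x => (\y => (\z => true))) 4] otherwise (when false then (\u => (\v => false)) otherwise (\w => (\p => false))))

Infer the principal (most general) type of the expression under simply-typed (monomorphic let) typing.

Answer: a -> b -> Bool

Working:
  unify Bool ~ Bool
\z._ : c -> Bool
\y._ : b -> c -> Bool
\x._ : a -> b -> c -> Bool
  unify a -> b -> c -> Bool ~ Int -> d
  unify a ~ Int
  unify b -> c -> Bool ~ d
_ _ : b -> c -> Bool
  unify Bool ~ Bool
\v._ : f -> Bool
\u._ : e -> f -> Bool
\p._ : h -> Bool
\w._ : g -> h -> Bool
  unify e -> f -> Bool ~ g -> h -> Bool
  unify e ~ g
  unify f -> Bool ~ h -> Bool
  unify f ~ h
  unify Bool ~ Bool
  unify b -> c -> Bool ~ g -> h -> Bool
  unify b ~ g
  unify c -> Bool ~ h -> Bool
  unify c ~ h
  unify Bool ~ Bool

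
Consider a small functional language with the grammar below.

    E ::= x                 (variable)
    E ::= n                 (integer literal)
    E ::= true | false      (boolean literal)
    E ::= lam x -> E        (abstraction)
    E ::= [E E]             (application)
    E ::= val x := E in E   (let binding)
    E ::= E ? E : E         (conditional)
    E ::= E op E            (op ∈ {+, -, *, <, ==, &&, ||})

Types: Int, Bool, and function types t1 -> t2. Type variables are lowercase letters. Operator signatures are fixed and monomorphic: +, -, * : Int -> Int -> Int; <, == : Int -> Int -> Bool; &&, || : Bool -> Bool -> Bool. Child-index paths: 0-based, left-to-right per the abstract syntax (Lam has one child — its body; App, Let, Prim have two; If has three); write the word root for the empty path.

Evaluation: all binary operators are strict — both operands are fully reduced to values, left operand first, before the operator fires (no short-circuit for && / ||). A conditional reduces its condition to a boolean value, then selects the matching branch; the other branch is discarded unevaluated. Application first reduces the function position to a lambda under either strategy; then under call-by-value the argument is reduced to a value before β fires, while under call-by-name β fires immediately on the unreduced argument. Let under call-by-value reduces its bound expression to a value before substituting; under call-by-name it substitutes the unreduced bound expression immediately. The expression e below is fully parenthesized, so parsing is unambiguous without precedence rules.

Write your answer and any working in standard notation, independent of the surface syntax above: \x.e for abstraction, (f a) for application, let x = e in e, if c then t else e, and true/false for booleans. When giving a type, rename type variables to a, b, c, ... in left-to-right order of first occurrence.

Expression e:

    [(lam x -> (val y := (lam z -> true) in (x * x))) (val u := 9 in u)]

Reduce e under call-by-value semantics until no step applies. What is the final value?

Working:
step 0: ((\x.(let y = (\z.true) in (x * x))) (let u = 9 in u))
step 1: [let@1] ((\x.(let y = (\z.true) in (x * x))) 9)
step 2: [beta@root] (let y = (\z.true) in (9 * 9))
step 3: [let@root] (9 * 9)
step 4: [delta@root] 81

Answer: 81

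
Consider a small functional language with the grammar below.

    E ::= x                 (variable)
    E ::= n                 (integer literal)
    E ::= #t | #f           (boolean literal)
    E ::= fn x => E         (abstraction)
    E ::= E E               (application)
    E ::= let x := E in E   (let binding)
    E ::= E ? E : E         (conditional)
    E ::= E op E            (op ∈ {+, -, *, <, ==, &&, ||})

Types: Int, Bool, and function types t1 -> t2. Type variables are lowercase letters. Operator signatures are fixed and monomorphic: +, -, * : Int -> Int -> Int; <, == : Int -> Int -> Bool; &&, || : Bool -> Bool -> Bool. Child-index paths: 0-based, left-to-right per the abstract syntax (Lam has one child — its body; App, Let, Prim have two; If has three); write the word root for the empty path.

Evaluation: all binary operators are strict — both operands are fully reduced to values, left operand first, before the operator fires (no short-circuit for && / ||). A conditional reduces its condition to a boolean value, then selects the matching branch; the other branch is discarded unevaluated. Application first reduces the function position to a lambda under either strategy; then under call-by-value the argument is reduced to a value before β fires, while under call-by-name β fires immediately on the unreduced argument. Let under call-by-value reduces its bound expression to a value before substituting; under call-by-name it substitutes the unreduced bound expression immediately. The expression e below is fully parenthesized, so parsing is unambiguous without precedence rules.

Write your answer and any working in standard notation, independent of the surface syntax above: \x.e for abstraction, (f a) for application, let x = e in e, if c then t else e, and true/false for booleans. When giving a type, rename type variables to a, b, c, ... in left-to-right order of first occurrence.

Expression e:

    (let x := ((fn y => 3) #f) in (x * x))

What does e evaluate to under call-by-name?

Working:
step 0: (let x = ((\y.3) false) in (x * x))
step 1: [let@root] (((\y.3) false) * ((\y.3) false))
step 2: [beta@0] (3 * ((\y.3) false))
step 3: [beta@1] (3 * 3)
step 4: [delta@root] 9

Answer: 9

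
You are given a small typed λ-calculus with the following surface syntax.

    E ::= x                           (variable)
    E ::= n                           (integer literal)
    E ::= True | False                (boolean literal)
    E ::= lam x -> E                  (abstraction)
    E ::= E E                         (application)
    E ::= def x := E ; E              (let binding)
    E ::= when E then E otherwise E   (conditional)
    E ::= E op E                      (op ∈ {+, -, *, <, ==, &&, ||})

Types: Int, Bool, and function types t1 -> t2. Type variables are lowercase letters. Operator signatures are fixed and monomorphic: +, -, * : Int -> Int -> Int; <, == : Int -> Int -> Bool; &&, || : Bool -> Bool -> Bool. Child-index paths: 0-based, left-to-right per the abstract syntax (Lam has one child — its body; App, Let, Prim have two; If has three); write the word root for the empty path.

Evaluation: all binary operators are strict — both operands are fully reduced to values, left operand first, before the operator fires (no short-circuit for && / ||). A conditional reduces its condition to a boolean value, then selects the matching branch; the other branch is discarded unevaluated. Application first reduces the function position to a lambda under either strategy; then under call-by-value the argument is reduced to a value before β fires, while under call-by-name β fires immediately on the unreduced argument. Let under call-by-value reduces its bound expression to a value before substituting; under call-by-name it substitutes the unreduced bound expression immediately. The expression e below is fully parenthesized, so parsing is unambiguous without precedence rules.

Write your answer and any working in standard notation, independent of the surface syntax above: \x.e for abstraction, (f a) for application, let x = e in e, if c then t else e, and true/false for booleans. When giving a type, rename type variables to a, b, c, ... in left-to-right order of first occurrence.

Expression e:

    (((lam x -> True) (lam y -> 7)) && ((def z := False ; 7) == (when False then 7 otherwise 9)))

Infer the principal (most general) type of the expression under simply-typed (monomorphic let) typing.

Answer: Bool

Trace:
\x._ : a -> Bool
\y._ : b -> Int
  unify a -> Bool ~ (b -> Int) -> c
  unify a ~ b -> Int
  unify Bool ~ c
_ _ : Bool
  unify Bool ~ Bool
let z : Bool
  unify Int ~ Int
  unify Bool ~ Bool
  unify Int ~ Int
  unify Int ~ Int
  unify Bool ~ Bool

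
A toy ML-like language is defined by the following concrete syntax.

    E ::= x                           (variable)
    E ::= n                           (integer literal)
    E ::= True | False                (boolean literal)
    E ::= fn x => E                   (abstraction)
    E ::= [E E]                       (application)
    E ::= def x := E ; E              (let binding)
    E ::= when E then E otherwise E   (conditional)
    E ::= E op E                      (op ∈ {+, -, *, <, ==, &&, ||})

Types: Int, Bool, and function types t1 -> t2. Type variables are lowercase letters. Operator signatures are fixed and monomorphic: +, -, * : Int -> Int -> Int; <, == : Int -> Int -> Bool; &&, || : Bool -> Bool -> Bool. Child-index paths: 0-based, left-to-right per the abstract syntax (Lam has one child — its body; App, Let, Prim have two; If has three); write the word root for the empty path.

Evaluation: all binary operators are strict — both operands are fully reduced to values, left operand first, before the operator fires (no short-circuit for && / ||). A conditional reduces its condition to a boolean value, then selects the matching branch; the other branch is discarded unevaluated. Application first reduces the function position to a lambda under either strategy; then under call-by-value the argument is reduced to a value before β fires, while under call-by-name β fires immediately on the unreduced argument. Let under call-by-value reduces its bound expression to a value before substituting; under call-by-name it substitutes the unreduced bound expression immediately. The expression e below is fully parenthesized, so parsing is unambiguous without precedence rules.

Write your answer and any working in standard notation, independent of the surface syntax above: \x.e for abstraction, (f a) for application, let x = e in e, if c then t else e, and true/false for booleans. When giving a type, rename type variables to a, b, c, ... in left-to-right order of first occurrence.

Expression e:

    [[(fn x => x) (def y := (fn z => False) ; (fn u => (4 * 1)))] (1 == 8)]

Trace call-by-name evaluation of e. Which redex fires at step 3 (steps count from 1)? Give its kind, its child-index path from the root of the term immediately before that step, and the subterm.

Answer: beta at root : ((\u.(4 * 1)) (1 == 8))

Derivation:
step 0: (((\x.x) (let y = (\z.false) in (\u.(4 * 1)))) (1 == 8))
step 1: [beta@0] ((let y = (\z.false) in (\u.(4 * 1))) (1 == 8))
step 2: [let@0] ((\u.(4 * 1)) (1 == 8))
step 3: [beta@root] (4 * 1)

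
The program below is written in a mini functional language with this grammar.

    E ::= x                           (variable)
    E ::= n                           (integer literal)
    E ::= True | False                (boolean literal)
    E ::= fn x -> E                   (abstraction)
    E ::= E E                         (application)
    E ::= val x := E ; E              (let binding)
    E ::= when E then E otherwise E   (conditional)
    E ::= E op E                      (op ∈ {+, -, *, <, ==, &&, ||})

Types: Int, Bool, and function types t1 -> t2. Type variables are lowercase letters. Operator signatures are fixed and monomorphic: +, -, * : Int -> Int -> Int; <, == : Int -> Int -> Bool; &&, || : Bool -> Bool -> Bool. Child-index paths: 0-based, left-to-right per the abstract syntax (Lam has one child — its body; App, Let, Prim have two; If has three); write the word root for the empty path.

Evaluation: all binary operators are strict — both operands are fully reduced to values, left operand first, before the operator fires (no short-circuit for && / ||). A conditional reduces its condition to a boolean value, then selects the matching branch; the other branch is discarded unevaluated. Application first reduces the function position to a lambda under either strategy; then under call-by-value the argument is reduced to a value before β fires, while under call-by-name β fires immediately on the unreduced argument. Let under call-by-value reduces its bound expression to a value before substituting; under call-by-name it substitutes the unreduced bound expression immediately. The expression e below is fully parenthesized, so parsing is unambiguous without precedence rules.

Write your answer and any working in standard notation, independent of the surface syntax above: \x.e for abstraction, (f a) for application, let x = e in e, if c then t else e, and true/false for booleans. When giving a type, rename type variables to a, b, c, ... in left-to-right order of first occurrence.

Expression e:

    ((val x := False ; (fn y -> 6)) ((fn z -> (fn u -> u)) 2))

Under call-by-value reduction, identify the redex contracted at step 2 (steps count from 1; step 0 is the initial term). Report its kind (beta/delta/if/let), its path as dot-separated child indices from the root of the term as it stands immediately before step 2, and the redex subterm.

Answer: beta at 1 : ((\z.(\u.u)) 2)

Working:
step 0: ((let x = false in (\y.6)) ((\z.(\u.u)) 2))
step 1: [let@0] ((\y.6) ((\z.(\u.u)) 2))
step 2: [beta@1] ((\y.6) (\u.u))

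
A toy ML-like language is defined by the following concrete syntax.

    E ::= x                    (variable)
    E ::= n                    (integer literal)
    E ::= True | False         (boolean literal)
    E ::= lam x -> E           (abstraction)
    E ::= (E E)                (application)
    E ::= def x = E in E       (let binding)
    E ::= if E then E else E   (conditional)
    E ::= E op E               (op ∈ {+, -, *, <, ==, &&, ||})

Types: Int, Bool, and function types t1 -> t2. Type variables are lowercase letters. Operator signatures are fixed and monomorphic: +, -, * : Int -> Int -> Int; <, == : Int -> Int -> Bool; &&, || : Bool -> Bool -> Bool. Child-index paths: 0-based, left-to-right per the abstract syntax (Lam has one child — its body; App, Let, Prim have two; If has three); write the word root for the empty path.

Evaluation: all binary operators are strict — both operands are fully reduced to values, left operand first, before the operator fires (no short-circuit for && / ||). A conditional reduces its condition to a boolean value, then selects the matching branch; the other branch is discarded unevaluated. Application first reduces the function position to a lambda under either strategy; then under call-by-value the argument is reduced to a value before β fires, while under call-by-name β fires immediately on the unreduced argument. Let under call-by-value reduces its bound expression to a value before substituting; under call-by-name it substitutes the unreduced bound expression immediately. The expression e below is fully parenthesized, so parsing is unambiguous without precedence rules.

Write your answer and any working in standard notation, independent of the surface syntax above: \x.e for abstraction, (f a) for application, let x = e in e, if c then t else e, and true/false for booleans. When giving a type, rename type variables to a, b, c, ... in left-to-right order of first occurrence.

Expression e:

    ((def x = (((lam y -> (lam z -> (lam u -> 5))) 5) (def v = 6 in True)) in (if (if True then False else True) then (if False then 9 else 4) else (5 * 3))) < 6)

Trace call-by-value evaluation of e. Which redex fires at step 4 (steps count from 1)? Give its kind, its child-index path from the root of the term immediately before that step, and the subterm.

Answer: let at 0 : (let x = (\u.5) in (if (if true then false else true) then (if false then 9 else 4) else (5 * 3)))

Working:
step 0: ((let x = (((\y.(\z.(\u.5))) 5) (let v = 6 in true)) in (if (if true then false else true) then (if false then 9 else 4) else (5 * 3))) < 6)
step 1: [beta@0.0.0] ((let x = ((\z.(\u.5)) (let v = 6 in true)) in (if (if true then false else true) then (if false then 9 else 4) else (5 * 3))) < 6)
step 2: [let@0.0.1] ((let x = ((\z.(\u.5)) true) in (if (if true then false else true) then (if false then 9 else 4) else (5 * 3))) < 6)
step 3: [beta@0.0] ((let x = (\u.5) in (if (if true then false else true) then (if false then 9 else 4) else (5 * 3))) < 6)
step 4: [let@0] ((if (if true then false else true) then (if false then 9 else 4) else (5 * 3)) < 6)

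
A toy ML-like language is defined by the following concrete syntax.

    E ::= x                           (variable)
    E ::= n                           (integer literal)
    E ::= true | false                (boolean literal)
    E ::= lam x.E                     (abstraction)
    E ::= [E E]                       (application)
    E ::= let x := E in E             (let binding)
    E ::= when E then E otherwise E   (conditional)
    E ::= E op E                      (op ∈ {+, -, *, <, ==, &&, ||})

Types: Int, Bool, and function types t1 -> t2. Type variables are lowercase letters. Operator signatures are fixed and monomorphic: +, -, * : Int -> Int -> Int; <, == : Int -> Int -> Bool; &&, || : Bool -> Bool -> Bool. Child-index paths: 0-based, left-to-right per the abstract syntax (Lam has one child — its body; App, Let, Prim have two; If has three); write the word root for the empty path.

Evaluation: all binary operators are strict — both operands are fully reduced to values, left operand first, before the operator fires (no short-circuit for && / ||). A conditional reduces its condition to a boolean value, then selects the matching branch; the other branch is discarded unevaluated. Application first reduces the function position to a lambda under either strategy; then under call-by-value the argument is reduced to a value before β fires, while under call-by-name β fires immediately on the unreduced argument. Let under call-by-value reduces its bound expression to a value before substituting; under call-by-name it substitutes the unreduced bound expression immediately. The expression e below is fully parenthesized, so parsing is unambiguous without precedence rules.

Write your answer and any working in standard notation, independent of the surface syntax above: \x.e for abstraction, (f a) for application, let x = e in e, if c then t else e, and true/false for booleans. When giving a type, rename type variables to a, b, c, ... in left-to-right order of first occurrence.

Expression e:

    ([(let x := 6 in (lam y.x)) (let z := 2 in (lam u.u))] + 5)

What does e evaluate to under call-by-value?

Answer: 11

Working:
step 0: (((let x = 6 in (\y.x)) (let z = 2 in (\u.u))) + 5)
step 1: [let@0.0] (((\y.6) (let z = 2 in (\u.u))) + 5)
step 2: [let@0.1] (((\y.6) (\u.u)) + 5)
step 3: [beta@0] (6 + 5)
step 4: [delta@root] 11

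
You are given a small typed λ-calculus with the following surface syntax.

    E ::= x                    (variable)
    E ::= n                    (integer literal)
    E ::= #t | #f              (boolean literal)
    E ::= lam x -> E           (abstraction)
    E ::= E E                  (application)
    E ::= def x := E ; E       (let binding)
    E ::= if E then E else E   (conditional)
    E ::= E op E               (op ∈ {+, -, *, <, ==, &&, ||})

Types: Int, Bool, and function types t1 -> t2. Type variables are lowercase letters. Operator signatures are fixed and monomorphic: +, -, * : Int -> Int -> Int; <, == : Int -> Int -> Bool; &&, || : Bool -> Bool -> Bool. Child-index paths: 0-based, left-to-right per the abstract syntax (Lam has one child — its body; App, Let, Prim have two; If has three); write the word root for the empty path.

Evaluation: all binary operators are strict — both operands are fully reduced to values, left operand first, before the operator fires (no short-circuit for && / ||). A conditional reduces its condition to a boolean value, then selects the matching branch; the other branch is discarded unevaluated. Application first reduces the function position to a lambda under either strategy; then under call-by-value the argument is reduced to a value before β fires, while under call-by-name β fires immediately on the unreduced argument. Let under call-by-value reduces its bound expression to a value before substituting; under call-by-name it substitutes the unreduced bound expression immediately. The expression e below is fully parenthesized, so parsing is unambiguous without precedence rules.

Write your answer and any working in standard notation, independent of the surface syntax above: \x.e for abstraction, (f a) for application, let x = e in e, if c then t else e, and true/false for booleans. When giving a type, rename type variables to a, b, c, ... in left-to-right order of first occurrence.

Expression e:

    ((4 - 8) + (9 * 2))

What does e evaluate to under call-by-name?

Derivation:
step 0: ((4 - 8) + (9 * 2))
step 1: [delta@0] (-4 + (9 * 2))
step 2: [delta@1] (-4 + 18)
step 3: [delta@root] 14

Answer: 14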